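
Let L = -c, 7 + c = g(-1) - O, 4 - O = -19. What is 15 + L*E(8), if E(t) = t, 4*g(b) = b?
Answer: 257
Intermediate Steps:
O = 23 (O = 4 - 1*(-19) = 4 + 19 = 23)
g(b) = b/4
c = -121/4 (c = -7 + ((¼)*(-1) - 1*23) = -7 + (-¼ - 23) = -7 - 93/4 = -121/4 ≈ -30.250)
L = 121/4 (L = -1*(-121/4) = 121/4 ≈ 30.250)
15 + L*E(8) = 15 + (121/4)*8 = 15 + 242 = 257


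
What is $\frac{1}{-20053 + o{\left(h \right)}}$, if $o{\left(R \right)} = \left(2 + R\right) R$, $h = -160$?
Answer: $\frac{1}{5227} \approx 0.00019131$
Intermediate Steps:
$o{\left(R \right)} = R \left(2 + R\right)$
$\frac{1}{-20053 + o{\left(h \right)}} = \frac{1}{-20053 - 160 \left(2 - 160\right)} = \frac{1}{-20053 - -25280} = \frac{1}{-20053 + 25280} = \frac{1}{5227}$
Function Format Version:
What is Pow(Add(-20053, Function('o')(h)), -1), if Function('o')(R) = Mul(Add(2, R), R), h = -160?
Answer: Rational(1, 5227) ≈ 0.00019131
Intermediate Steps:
Function('o')(R) = Mul(R, Add(2, R))
Pow(Add(-20053, Function('o')(h)), -1) = Pow(Add(-20053, Mul(-160, Add(2, -160))), -1) = Pow(Add(-20053, Mul(-160, -158)), -1) = Pow(Add(-20053, 25280), -1) = Pow(5227, -1) = Rational(1, 5227)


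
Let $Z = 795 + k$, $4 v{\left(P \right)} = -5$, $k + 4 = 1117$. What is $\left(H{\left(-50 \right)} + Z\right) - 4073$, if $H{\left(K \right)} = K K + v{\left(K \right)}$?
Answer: $\frac{1335}{4} \approx 333.75$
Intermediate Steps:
$k = 1113$ ($k = -4 + 1117 = 1113$)
$v{\left(P \right)} = - \frac{5}{4}$ ($v{\left(P \right)} = \frac{1}{4} \left(-5\right) = - \frac{5}{4}$)
$H{\left(K \right)} = - \frac{5}{4} + K^{2}$ ($H{\left(K \right)} = K K - \frac{5}{4} = K^{2} - \frac{5}{4} = - \frac{5}{4} + K^{2}$)
$Z = 1908$ ($Z = 795 + 1113 = 1908$)
$\left(H{\left(-50 \right)} + Z\right) - 4073 = \left(\left(- \frac{5}{4} + \left(-50\right)^{2}\right) + 1908\right) - 4073 = \left(\left(- \frac{5}{4} + 2500\right) + 1908\right) - 4073 = \left(\frac{9995}{4} + 1908\right) - 4073 = \frac{17627}{4} - 4073 = \frac{1335}{4}$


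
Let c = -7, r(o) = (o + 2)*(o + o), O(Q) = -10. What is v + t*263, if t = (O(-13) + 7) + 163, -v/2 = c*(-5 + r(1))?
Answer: 42094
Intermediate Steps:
r(o) = 2*o*(2 + o) (r(o) = (2 + o)*(2*o) = 2*o*(2 + o))
v = 14 (v = -(-14)*(-5 + 2*1*(2 + 1)) = -(-14)*(-5 + 2*1*3) = -(-14)*(-5 + 6) = -(-14) = -2*(-7) = 14)
t = 160 (t = (-10 + 7) + 163 = -3 + 163 = 160)
v + t*263 = 14 + 160*263 = 14 + 42080 = 42094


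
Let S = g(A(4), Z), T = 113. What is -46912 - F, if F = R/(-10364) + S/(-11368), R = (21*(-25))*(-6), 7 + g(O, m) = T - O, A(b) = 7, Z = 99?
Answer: -1381759732247/29454488 ≈ -46912.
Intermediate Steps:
g(O, m) = 106 - O (g(O, m) = -7 + (113 - O) = 106 - O)
S = 99 (S = 106 - 1*7 = 106 - 7 = 99)
R = 3150 (R = -525*(-6) = 3150)
F = -9208809/29454488 (F = 3150/(-10364) + 99/(-11368) = 3150*(-1/10364) + 99*(-1/11368) = -1575/5182 - 99/11368 = -9208809/29454488 ≈ -0.31265)
-46912 - F = -46912 - 1*(-9208809/29454488) = -46912 + 9208809/29454488 = -1381759732247/29454488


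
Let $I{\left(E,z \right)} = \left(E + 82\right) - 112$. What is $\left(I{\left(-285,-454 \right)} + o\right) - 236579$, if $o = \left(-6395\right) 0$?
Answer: $-236894$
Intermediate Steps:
$o = 0$
$I{\left(E,z \right)} = -30 + E$ ($I{\left(E,z \right)} = \left(82 + E\right) - 112 = -30 + E$)
$\left(I{\left(-285,-454 \right)} + o\right) - 236579 = \left(\left(-30 - 285\right) + 0\right) - 236579 = \left(-315 + 0\right) - 236579 = -315 - 236579 = -236894$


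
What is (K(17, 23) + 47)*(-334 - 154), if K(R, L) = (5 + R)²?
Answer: -259128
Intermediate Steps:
(K(17, 23) + 47)*(-334 - 154) = ((5 + 17)² + 47)*(-334 - 154) = (22² + 47)*(-488) = (484 + 47)*(-488) = 531*(-488) = -259128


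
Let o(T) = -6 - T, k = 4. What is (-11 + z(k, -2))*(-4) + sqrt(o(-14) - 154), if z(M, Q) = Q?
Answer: 52 + I*sqrt(146) ≈ 52.0 + 12.083*I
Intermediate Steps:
(-11 + z(k, -2))*(-4) + sqrt(o(-14) - 154) = (-11 - 2)*(-4) + sqrt((-6 - 1*(-14)) - 154) = -13*(-4) + sqrt((-6 + 14) - 154) = 52 + sqrt(8 - 154) = 52 + sqrt(-146) = 52 + I*sqrt(146)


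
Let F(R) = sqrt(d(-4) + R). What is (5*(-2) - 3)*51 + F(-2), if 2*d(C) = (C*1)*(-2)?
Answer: -663 + sqrt(2) ≈ -661.59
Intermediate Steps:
d(C) = -C (d(C) = ((C*1)*(-2))/2 = (C*(-2))/2 = (-2*C)/2 = -C)
F(R) = sqrt(4 + R) (F(R) = sqrt(-1*(-4) + R) = sqrt(4 + R))
(5*(-2) - 3)*51 + F(-2) = (5*(-2) - 3)*51 + sqrt(4 - 2) = (-10 - 3)*51 + sqrt(2) = -13*51 + sqrt(2) = -663 + sqrt(2)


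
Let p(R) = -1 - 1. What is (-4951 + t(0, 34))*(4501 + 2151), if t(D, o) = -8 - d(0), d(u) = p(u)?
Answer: -32973964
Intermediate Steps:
p(R) = -2
d(u) = -2
t(D, o) = -6 (t(D, o) = -8 - 1*(-2) = -8 + 2 = -6)
(-4951 + t(0, 34))*(4501 + 2151) = (-4951 - 6)*(4501 + 2151) = -4957*6652 = -32973964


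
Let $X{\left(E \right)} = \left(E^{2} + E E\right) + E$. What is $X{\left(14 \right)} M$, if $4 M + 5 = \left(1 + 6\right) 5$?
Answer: $3045$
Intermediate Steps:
$M = \frac{15}{2}$ ($M = - \frac{5}{4} + \frac{\left(1 + 6\right) 5}{4} = - \frac{5}{4} + \frac{7 \cdot 5}{4} = - \frac{5}{4} + \frac{1}{4} \cdot 35 = - \frac{5}{4} + \frac{35}{4} = \frac{15}{2} \approx 7.5$)
$X{\left(E \right)} = E + 2 E^{2}$ ($X{\left(E \right)} = \left(E^{2} + E^{2}\right) + E = 2 E^{2} + E = E + 2 E^{2}$)
$X{\left(14 \right)} M = 14 \left(1 + 2 \cdot 14\right) \frac{15}{2} = 14 \left(1 + 28\right) \frac{15}{2} = 14 \cdot 29 \cdot \frac{15}{2} = 406 \cdot \frac{15}{2} = 3045$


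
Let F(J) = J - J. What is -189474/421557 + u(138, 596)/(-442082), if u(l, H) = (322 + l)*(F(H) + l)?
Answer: -18420580538/31060460279 ≈ -0.59306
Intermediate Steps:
F(J) = 0
u(l, H) = l*(322 + l) (u(l, H) = (322 + l)*(0 + l) = (322 + l)*l = l*(322 + l))
-189474/421557 + u(138, 596)/(-442082) = -189474/421557 + (138*(322 + 138))/(-442082) = -189474*1/421557 + (138*460)*(-1/442082) = -63158/140519 + 63480*(-1/442082) = -63158/140519 - 31740/221041 = -18420580538/31060460279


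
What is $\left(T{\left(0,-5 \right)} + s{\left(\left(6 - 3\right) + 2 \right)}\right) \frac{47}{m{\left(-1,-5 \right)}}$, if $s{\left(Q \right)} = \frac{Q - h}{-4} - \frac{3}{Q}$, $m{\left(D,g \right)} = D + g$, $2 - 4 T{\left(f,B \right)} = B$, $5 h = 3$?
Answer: $- \frac{47}{120} \approx -0.39167$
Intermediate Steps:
$h = \frac{3}{5}$ ($h = \frac{1}{5} \cdot 3 = \frac{3}{5} \approx 0.6$)
$T{\left(f,B \right)} = \frac{1}{2} - \frac{B}{4}$
$s{\left(Q \right)} = \frac{3}{20} - \frac{3}{Q} - \frac{Q}{4}$ ($s{\left(Q \right)} = \frac{Q - \frac{3}{5}}{-4} - \frac{3}{Q} = \left(Q - \frac{3}{5}\right) \left(- \frac{1}{4}\right) - \frac{3}{Q} = \left(- \frac{3}{5} + Q\right) \left(- \frac{1}{4}\right) - \frac{3}{Q} = \left(\frac{3}{20} - \frac{Q}{4}\right) - \frac{3}{Q} = \frac{3}{20} - \frac{3}{Q} - \frac{Q}{4}$)
$\left(T{\left(0,-5 \right)} + s{\left(\left(6 - 3\right) + 2 \right)}\right) \frac{47}{m{\left(-1,-5 \right)}} = \left(\left(\frac{1}{2} - - \frac{5}{4}\right) - \left(- \frac{3}{20} + \frac{3}{\left(6 - 3\right) + 2} + \frac{\left(6 - 3\right) + 2}{4}\right)\right) \frac{47}{-1 - 5} = \left(\left(\frac{1}{2} + \frac{5}{4}\right) - \left(- \frac{3}{20} + \frac{3}{3 + 2} + \frac{3 + 2}{4}\right)\right) \frac{47}{-6} = \left(\frac{7}{4} - \left(\frac{11}{10} + \frac{3}{5}\right)\right) 47 \left(- \frac{1}{6}\right) = \left(\frac{7}{4} - \frac{17}{10}\right) \left(- \frac{47}{6}\right) = \frac{1}{20} \left(- \frac{47}{6}\right) = - \frac{47}{120}$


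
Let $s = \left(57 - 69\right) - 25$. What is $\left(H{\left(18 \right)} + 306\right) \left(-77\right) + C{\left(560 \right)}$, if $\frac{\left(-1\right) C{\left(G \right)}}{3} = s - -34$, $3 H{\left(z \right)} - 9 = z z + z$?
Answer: $-32562$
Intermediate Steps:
$s = -37$ ($s = -12 - 25 = -37$)
$H{\left(z \right)} = 3 + \frac{z}{3} + \frac{z^{2}}{3}$ ($H{\left(z \right)} = 3 + \frac{z z + z}{3} = 3 + \frac{z^{2} + z}{3} = 3 + \frac{z + z^{2}}{3} = 3 + \left(\frac{z}{3} + \frac{z^{2}}{3}\right) = 3 + \frac{z}{3} + \frac{z^{2}}{3}$)
$C{\left(G \right)} = 9$ ($C{\left(G \right)} = - 3 \left(-37 - -34\right) = - 3 \left(-37 + 34\right) = \left(-3\right) \left(-3\right) = 9$)
$\left(H{\left(18 \right)} + 306\right) \left(-77\right) + C{\left(560 \right)} = \left(\left(3 + \frac{1}{3} \cdot 18 + \frac{18^{2}}{3}\right) + 306\right) \left(-77\right) + 9 = \left(\left(3 + 6 + \frac{1}{3} \cdot 324\right) + 306\right) \left(-77\right) + 9 = \left(\left(3 + 6 + 108\right) + 306\right) \left(-77\right) + 9 = \left(117 + 306\right) \left(-77\right) + 9 = 423 \left(-77\right) + 9 = -32571 + 9 = -32562$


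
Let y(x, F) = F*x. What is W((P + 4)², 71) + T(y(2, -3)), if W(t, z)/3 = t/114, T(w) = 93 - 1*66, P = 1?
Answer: 1051/38 ≈ 27.658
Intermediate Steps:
T(w) = 27 (T(w) = 93 - 66 = 27)
W(t, z) = t/38 (W(t, z) = 3*(t/114) = t/38)
W((P + 4)², 71) + T(y(2, -3)) = (1 + 4)²/38 + 27 = (1/38)*5² + 27 = (1/38)*25 + 27 = 25/38 + 27 = 1051/38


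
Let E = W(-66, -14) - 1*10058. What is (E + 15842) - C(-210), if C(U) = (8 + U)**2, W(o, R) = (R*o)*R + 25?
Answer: -47931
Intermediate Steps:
W(o, R) = 25 + o*R**2 (W(o, R) = o*R**2 + 25 = 25 + o*R**2)
E = -22969 (E = (25 - 66*(-14)**2) - 1*10058 = (25 - 66*196) - 10058 = (25 - 12936) - 10058 = -12911 - 10058 = -22969)
(E + 15842) - C(-210) = (-22969 + 15842) - (8 - 210)**2 = -7127 - 1*(-202)**2 = -7127 - 1*40804 = -7127 - 40804 = -47931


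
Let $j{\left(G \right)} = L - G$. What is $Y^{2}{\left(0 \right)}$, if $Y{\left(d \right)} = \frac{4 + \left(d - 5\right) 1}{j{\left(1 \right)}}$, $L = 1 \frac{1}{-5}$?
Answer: $\frac{25}{36} \approx 0.69444$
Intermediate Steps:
$L = - \frac{1}{5}$ ($L = 1 \left(- \frac{1}{5}\right) = - \frac{1}{5} \approx -0.2$)
$j{\left(G \right)} = - \frac{1}{5} - G$
$Y{\left(d \right)} = \frac{5}{6} - \frac{5 d}{6}$ ($Y{\left(d \right)} = \frac{4 + \left(d - 5\right) 1}{- \frac{1}{5} - 1} = \frac{4 + \left(-5 + d\right) 1}{- \frac{6}{5}} = \left(4 + \left(-5 + d\right)\right) \left(- \frac{5}{6}\right) = \left(-1 + d\right) \left(- \frac{5}{6}\right) = \frac{5}{6} - \frac{5 d}{6}$)
$Y^{2}{\left(0 \right)} = \left(\frac{5}{6} - 0\right)^{2} = \left(\frac{5}{6} + 0\right)^{2} = \left(\frac{5}{6}\right)^{2} = \frac{25}{36}$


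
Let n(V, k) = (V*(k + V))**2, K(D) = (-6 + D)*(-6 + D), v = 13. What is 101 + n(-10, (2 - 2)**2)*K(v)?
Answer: 490101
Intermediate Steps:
K(D) = (-6 + D)**2
n(V, k) = V**2*(V + k)**2 (n(V, k) = (V*(V + k))**2 = V**2*(V + k)**2)
101 + n(-10, (2 - 2)**2)*K(v) = 101 + ((-10)**2*(-10 + (2 - 2)**2)**2)*(-6 + 13)**2 = 101 + (100*(-10 + 0**2)**2)*7**2 = 101 + (100*(-10 + 0)**2)*49 = 101 + (100*(-10)**2)*49 = 101 + (100*100)*49 = 101 + 10000*49 = 101 + 490000 = 490101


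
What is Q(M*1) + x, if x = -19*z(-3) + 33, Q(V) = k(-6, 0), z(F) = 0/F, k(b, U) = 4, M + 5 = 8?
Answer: 37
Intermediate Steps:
M = 3 (M = -5 + 8 = 3)
z(F) = 0
Q(V) = 4
x = 33 (x = -19*0 + 33 = 0 + 33 = 33)
Q(M*1) + x = 4 + 33 = 37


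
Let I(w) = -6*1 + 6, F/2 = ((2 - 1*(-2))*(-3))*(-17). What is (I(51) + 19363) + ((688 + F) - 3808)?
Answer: 16651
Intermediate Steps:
F = 408 (F = 2*(((2 - 1*(-2))*(-3))*(-17)) = 2*(((2 + 2)*(-3))*(-17)) = 2*((4*(-3))*(-17)) = 2*(-12*(-17)) = 2*204 = 408)
I(w) = 0 (I(w) = -6 + 6 = 0)
(I(51) + 19363) + ((688 + F) - 3808) = (0 + 19363) + ((688 + 408) - 3808) = 19363 + (1096 - 3808) = 19363 - 2712 = 16651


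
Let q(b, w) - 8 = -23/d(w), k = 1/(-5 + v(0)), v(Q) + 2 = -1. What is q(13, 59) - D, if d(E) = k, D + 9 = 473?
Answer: -272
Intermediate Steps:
D = 464 (D = -9 + 473 = 464)
v(Q) = -3 (v(Q) = -2 - 1 = -3)
k = -⅛ (k = 1/(-5 - 3) = 1/(-8) = -⅛ ≈ -0.12500)
d(E) = -⅛
q(b, w) = 192 (q(b, w) = 8 - 23/(-⅛) = 8 - 23*(-8) = 8 + 184 = 192)
q(13, 59) - D = 192 - 1*464 = 192 - 464 = -272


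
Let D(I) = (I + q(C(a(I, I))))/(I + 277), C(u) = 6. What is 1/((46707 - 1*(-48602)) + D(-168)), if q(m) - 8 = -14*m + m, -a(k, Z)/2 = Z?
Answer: 109/10388443 ≈ 1.0492e-5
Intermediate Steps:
a(k, Z) = -2*Z
q(m) = 8 - 13*m (q(m) = 8 + (-14*m + m) = 8 - 13*m)
D(I) = (-70 + I)/(277 + I) (D(I) = (I + (8 - 13*6))/(I + 277) = (I + (8 - 78))/(277 + I) = (I - 70)/(277 + I) = (-70 + I)/(277 + I))
1/((46707 - 1*(-48602)) + D(-168)) = 1/((46707 - 1*(-48602)) + (-70 - 168)/(277 - 168)) = 1/((46707 + 48602) - 238/109) = 1/(95309 + (1/109)*(-238)) = 1/(95309 - 238/109) = 1/(10388443/109) = 109/10388443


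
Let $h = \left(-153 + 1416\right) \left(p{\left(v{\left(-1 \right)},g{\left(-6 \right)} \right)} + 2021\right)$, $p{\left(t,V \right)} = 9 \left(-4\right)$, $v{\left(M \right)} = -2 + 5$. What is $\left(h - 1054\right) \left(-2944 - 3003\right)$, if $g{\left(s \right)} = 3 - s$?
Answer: $-14903187947$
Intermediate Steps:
$v{\left(M \right)} = 3$
$p{\left(t,V \right)} = -36$
$h = 2507055$ ($h = \left(-153 + 1416\right) \left(-36 + 2021\right) = 1263 \cdot 1985 = 2507055$)
$\left(h - 1054\right) \left(-2944 - 3003\right) = \left(2507055 - 1054\right) \left(-2944 - 3003\right) = 2506001 \left(-5947\right) = -14903187947$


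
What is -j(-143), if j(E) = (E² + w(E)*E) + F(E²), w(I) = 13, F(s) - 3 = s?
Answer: -39042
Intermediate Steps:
F(s) = 3 + s
j(E) = 3 + 2*E² + 13*E (j(E) = (E² + 13*E) + (3 + E²) = 3 + 2*E² + 13*E)
-j(-143) = -(3 + 2*(-143)² + 13*(-143)) = -(3 + 2*20449 - 1859) = -(3 + 40898 - 1859) = -1*39042 = -39042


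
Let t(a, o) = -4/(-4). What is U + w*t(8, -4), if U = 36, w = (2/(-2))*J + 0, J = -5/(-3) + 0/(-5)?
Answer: 103/3 ≈ 34.333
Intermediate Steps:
J = 5/3 (J = -5*(-1/3) + 0*(-1/5) = 5/3 + 0 = 5/3 ≈ 1.6667)
w = -5/3 (w = (2/(-2))*(5/3) + 0 = (2*(-1/2))*(5/3) + 0 = -1*5/3 + 0 = -5/3 + 0 = -5/3 ≈ -1.6667)
t(a, o) = 1 (t(a, o) = -4*(-1/4) = 1)
U + w*t(8, -4) = 36 - 5/3*1 = 36 - 5/3 = 103/3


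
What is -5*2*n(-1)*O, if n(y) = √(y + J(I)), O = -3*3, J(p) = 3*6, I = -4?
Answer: 90*√17 ≈ 371.08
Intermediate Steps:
J(p) = 18
O = -9
n(y) = √(18 + y) (n(y) = √(y + 18) = √(18 + y))
-5*2*n(-1)*O = -5*2*√(18 - 1)*(-9) = -5*2*√17*(-9) = -(-90)*√17 = 90*√17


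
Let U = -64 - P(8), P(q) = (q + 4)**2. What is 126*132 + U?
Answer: 16424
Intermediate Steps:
P(q) = (4 + q)**2
U = -208 (U = -64 - (4 + 8)**2 = -64 - 1*12**2 = -64 - 1*144 = -64 - 144 = -208)
126*132 + U = 126*132 - 208 = 16632 - 208 = 16424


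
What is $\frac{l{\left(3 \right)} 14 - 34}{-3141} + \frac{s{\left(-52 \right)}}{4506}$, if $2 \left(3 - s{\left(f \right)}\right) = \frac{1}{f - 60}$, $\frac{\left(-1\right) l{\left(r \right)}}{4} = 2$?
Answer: $\frac{49826039}{1056783168} \approx 0.047149$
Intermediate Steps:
$l{\left(r \right)} = -8$ ($l{\left(r \right)} = \left(-4\right) 2 = -8$)
$s{\left(f \right)} = 3 - \frac{1}{2 \left(-60 + f\right)}$ ($s{\left(f \right)} = 3 - \frac{1}{2 \left(f - 60\right)} = 3 - \frac{1}{2 \left(-60 + f\right)}$)
$\frac{l{\left(3 \right)} 14 - 34}{-3141} + \frac{s{\left(-52 \right)}}{4506} = \frac{\left(-8\right) 14 - 34}{-3141} + \frac{\frac{1}{2} \frac{1}{-60 - 52} \left(-361 + 6 \left(-52\right)\right)}{4506} = \left(-112 - 34\right) \left(- \frac{1}{3141}\right) + \frac{-361 - 312}{2 \left(-112\right)} \frac{1}{4506} = \left(-146\right) \left(- \frac{1}{3141}\right) + \frac{1}{2} \left(- \frac{1}{112}\right) \left(-673\right) \frac{1}{4506} = \frac{146}{3141} + \frac{673}{224} \cdot \frac{1}{4506} = \frac{146}{3141} + \frac{673}{1009344} = \frac{49826039}{1056783168}$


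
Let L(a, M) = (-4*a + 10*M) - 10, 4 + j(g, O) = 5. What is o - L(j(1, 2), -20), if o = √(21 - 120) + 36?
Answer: 250 + 3*I*√11 ≈ 250.0 + 9.9499*I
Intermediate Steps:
j(g, O) = 1 (j(g, O) = -4 + 5 = 1)
L(a, M) = -10 - 4*a + 10*M
o = 36 + 3*I*√11 (o = √(-99) + 36 = 3*I*√11 + 36 = 36 + 3*I*√11 ≈ 36.0 + 9.9499*I)
o - L(j(1, 2), -20) = (36 + 3*I*√11) - (-10 - 4*1 + 10*(-20)) = (36 + 3*I*√11) - (-10 - 4 - 200) = (36 + 3*I*√11) - 1*(-214) = (36 + 3*I*√11) + 214 = 250 + 3*I*√11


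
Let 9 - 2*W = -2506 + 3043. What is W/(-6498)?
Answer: 44/1083 ≈ 0.040628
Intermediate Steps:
W = -264 (W = 9/2 - (-2506 + 3043)/2 = 9/2 - ½*537 = 9/2 - 537/2 = -264)
W/(-6498) = -264/(-6498) = -264*(-1/6498) = 44/1083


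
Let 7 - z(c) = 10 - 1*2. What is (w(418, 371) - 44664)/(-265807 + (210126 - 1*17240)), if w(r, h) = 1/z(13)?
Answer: 44665/72921 ≈ 0.61251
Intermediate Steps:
z(c) = -1 (z(c) = 7 - (10 - 1*2) = 7 - (10 - 2) = 7 - 1*8 = 7 - 8 = -1)
w(r, h) = -1 (w(r, h) = 1/(-1) = -1)
(w(418, 371) - 44664)/(-265807 + (210126 - 1*17240)) = (-1 - 44664)/(-265807 + (210126 - 1*17240)) = -44665/(-265807 + (210126 - 17240)) = -44665/(-265807 + 192886) = -44665/(-72921) = -44665*(-1/72921) = 44665/72921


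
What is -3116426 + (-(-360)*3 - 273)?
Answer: -3115619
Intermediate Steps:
-3116426 + (-(-360)*3 - 273) = -3116426 + (-72*(-15) - 273) = -3116426 + (1080 - 273) = -3116426 + 807 = -3115619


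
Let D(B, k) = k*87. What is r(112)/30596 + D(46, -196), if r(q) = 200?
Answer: -130430698/7649 ≈ -17052.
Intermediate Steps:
D(B, k) = 87*k
r(112)/30596 + D(46, -196) = 200/30596 + 87*(-196) = 200*(1/30596) - 17052 = 50/7649 - 17052 = -130430698/7649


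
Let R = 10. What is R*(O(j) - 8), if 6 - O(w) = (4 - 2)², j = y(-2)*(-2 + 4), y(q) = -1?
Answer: -60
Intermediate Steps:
j = -2 (j = -(-2 + 4) = -1*2 = -2)
O(w) = 2 (O(w) = 6 - (4 - 2)² = 6 - 1*2² = 6 - 1*4 = 6 - 4 = 2)
R*(O(j) - 8) = 10*(2 - 8) = 10*(-6) = -60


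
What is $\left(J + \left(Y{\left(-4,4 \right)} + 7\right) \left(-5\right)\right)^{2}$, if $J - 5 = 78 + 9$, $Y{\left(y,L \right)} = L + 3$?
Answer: $484$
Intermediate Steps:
$Y{\left(y,L \right)} = 3 + L$
$J = 92$ ($J = 5 + \left(78 + 9\right) = 5 + 87 = 92$)
$\left(J + \left(Y{\left(-4,4 \right)} + 7\right) \left(-5\right)\right)^{2} = \left(92 + \left(\left(3 + 4\right) + 7\right) \left(-5\right)\right)^{2} = \left(92 + \left(7 + 7\right) \left(-5\right)\right)^{2} = \left(92 + 14 \left(-5\right)\right)^{2} = \left(92 - 70\right)^{2} = 22^{2} = 484$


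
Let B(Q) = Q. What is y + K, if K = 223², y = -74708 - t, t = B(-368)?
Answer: -24611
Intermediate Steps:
t = -368
y = -74340 (y = -74708 - 1*(-368) = -74708 + 368 = -74340)
K = 49729
y + K = -74340 + 49729 = -24611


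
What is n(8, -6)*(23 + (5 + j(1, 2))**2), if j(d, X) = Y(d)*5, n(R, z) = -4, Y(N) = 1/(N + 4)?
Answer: -236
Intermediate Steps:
Y(N) = 1/(4 + N)
j(d, X) = 5/(4 + d)
n(8, -6)*(23 + (5 + j(1, 2))**2) = -4*(23 + (5 + 5/(4 + 1))**2) = -4*(23 + (5 + 5/5)**2) = -4*(23 + (5 + 5*(1/5))**2) = -4*(23 + (5 + 1)**2) = -4*(23 + 6**2) = -4*(23 + 36) = -4*59 = -236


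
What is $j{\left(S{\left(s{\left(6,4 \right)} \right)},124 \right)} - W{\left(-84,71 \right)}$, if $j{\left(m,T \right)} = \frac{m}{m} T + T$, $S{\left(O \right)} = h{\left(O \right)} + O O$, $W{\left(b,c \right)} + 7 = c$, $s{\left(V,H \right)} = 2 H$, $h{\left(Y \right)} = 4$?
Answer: $184$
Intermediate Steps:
$W{\left(b,c \right)} = -7 + c$
$S{\left(O \right)} = 4 + O^{2}$ ($S{\left(O \right)} = 4 + O O = 4 + O^{2}$)
$j{\left(m,T \right)} = 2 T$ ($j{\left(m,T \right)} = 1 T + T = T + T = 2 T$)
$j{\left(S{\left(s{\left(6,4 \right)} \right)},124 \right)} - W{\left(-84,71 \right)} = 2 \cdot 124 - \left(-7 + 71\right) = 248 - 64 = 184$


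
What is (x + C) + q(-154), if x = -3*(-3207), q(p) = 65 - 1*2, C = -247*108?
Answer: -16992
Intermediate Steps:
C = -26676
q(p) = 63 (q(p) = 65 - 2 = 63)
x = 9621
(x + C) + q(-154) = (9621 - 26676) + 63 = -17055 + 63 = -16992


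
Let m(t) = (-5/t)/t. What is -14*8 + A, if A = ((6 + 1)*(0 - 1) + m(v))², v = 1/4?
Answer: 7457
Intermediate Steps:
v = ¼ ≈ 0.25000
m(t) = -5/t²
A = 7569 (A = ((6 + 1)*(0 - 1) - 5/4⁻²)² = (7*(-1) - 5*16)² = (-7 - 80)² = (-87)² = 7569)
-14*8 + A = -14*8 + 7569 = -112 + 7569 = 7457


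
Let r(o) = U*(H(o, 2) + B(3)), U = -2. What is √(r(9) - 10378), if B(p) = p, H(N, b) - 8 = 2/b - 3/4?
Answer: I*√41602/2 ≈ 101.98*I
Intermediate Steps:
H(N, b) = 29/4 + 2/b (H(N, b) = 8 + (2/b - 3/4) = 8 + (2/b - 3*¼) = 8 + (2/b - ¾) = 8 + (-¾ + 2/b) = 29/4 + 2/b)
r(o) = -45/2 (r(o) = -2*((29/4 + 2/2) + 3) = -2*((29/4 + 2*(½)) + 3) = -2*((29/4 + 1) + 3) = -2*(33/4 + 3) = -2*45/4 = -45/2)
√(r(9) - 10378) = √(-45/2 - 10378) = √(-20801/2) = I*√41602/2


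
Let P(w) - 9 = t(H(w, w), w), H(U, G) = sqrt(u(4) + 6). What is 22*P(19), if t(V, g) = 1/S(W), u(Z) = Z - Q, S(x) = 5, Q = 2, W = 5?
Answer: 1012/5 ≈ 202.40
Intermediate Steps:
u(Z) = -2 + Z (u(Z) = Z - 1*2 = Z - 2 = -2 + Z)
H(U, G) = 2*sqrt(2) (H(U, G) = sqrt((-2 + 4) + 6) = sqrt(2 + 6) = sqrt(8) = 2*sqrt(2))
t(V, g) = 1/5
P(w) = 46/5 (P(w) = 9 + 1/5 = 46/5)
22*P(19) = 22*(46/5) = 1012/5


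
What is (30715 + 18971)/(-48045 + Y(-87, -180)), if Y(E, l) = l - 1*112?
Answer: -49686/48337 ≈ -1.0279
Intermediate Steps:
Y(E, l) = -112 + l (Y(E, l) = l - 112 = -112 + l)
(30715 + 18971)/(-48045 + Y(-87, -180)) = (30715 + 18971)/(-48045 + (-112 - 180)) = 49686/(-48045 - 292) = 49686/(-48337) = 49686*(-1/48337) = -49686/48337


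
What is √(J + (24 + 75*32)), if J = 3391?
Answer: √5815 ≈ 76.256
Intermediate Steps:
√(J + (24 + 75*32)) = √(3391 + (24 + 75*32)) = √(3391 + (24 + 2400)) = √(3391 + 2424) = √5815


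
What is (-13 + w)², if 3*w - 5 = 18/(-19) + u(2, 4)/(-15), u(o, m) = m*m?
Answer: 105349696/731025 ≈ 144.11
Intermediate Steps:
u(o, m) = m²
w = 851/855 (w = 5/3 + (18/(-19) + 4²/(-15))/3 = 5/3 + (18*(-1/19) + 16*(-1/15))/3 = 5/3 + (-18/19 - 16/15)/3 = 5/3 + (⅓)*(-574/285) = 5/3 - 574/855 = 851/855 ≈ 0.99532)
(-13 + w)² = (-13 + 851/855)² = (-10264/855)² = 105349696/731025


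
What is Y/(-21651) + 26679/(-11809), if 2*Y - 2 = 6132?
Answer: -87692176/36525237 ≈ -2.4009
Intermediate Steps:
Y = 3067 (Y = 1 + (½)*6132 = 1 + 3066 = 3067)
Y/(-21651) + 26679/(-11809) = 3067/(-21651) + 26679/(-11809) = 3067*(-1/21651) + 26679*(-1/11809) = -3067/21651 - 26679/11809 = -87692176/36525237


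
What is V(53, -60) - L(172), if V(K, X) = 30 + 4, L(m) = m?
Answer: -138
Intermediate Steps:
V(K, X) = 34
V(53, -60) - L(172) = 34 - 1*172 = 34 - 172 = -138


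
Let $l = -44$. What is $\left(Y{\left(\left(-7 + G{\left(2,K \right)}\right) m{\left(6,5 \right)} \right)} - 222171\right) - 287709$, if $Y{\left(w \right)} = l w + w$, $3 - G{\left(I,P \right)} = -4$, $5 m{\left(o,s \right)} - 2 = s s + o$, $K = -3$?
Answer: $-509880$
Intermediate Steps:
$m{\left(o,s \right)} = \frac{2}{5} + \frac{o}{5} + \frac{s^{2}}{5}$ ($m{\left(o,s \right)} = \frac{2}{5} + \frac{s s + o}{5} = \frac{2}{5} + \frac{s^{2} + o}{5} = \frac{2}{5} + \frac{o + s^{2}}{5} = \frac{2}{5} + \left(\frac{o}{5} + \frac{s^{2}}{5}\right) = \frac{2}{5} + \frac{o}{5} + \frac{s^{2}}{5}$)
$G{\left(I,P \right)} = 7$ ($G{\left(I,P \right)} = 3 - -4 = 3 + 4 = 7$)
$Y{\left(w \right)} = - 43 w$ ($Y{\left(w \right)} = - 44 w + w = - 43 w$)
$\left(Y{\left(\left(-7 + G{\left(2,K \right)}\right) m{\left(6,5 \right)} \right)} - 222171\right) - 287709 = \left(- 43 \left(-7 + 7\right) \left(\frac{2}{5} + \frac{1}{5} \cdot 6 + \frac{5^{2}}{5}\right) - 222171\right) - 287709 = \left(- 43 \cdot 0 \left(\frac{2}{5} + \frac{6}{5} + \frac{1}{5} \cdot 25\right) - 222171\right) - 287709 = \left(- 43 \cdot 0 \left(\frac{2}{5} + \frac{6}{5} + 5\right) - 222171\right) - 287709 = \left(- 43 \cdot 0 \cdot \frac{33}{5} - 222171\right) - 287709 = \left(\left(-43\right) 0 - 222171\right) - 287709 = \left(0 - 222171\right) - 287709 = -222171 - 287709 = -509880$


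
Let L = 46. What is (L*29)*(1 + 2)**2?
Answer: 12006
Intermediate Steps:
(L*29)*(1 + 2)**2 = (46*29)*(1 + 2)**2 = 1334*3**2 = 1334*9 = 12006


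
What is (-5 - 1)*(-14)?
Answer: 84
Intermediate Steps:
(-5 - 1)*(-14) = -6*(-14) = 84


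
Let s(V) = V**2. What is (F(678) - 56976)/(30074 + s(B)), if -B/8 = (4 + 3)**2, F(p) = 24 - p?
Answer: -85/271 ≈ -0.31365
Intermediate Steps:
B = -392 (B = -8*(4 + 3)**2 = -8*7**2 = -8*49 = -392)
(F(678) - 56976)/(30074 + s(B)) = ((24 - 1*678) - 56976)/(30074 + (-392)**2) = ((24 - 678) - 56976)/(30074 + 153664) = (-654 - 56976)/183738 = -57630*1/183738 = -85/271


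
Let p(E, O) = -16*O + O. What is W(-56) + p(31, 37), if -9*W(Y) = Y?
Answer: -4939/9 ≈ -548.78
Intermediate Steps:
p(E, O) = -15*O
W(Y) = -Y/9
W(-56) + p(31, 37) = -⅑*(-56) - 15*37 = 56/9 - 555 = -4939/9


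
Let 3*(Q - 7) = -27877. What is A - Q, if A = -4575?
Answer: 14131/3 ≈ 4710.3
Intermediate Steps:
Q = -27856/3 (Q = 7 + (⅓)*(-27877) = 7 - 27877/3 = -27856/3 ≈ -9285.3)
A - Q = -4575 - 1*(-27856/3) = -4575 + 27856/3 = 14131/3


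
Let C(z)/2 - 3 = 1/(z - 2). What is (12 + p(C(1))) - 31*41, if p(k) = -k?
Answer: -1263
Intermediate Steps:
C(z) = 6 + 2/(-2 + z) (C(z) = 6 + 2/(z - 2) = 6 + 2/(-2 + z))
(12 + p(C(1))) - 31*41 = (12 - 2*(-5 + 3*1)/(-2 + 1)) - 31*41 = (12 - 2*(-5 + 3)/(-1)) - 1271 = (12 - 2*(-1)*(-2)) - 1271 = (12 - 1*4) - 1271 = (12 - 4) - 1271 = 8 - 1271 = -1263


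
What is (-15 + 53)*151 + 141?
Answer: 5879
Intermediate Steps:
(-15 + 53)*151 + 141 = 38*151 + 141 = 5738 + 141 = 5879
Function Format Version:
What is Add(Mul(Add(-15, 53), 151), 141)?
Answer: 5879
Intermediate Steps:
Add(Mul(Add(-15, 53), 151), 141) = Add(Mul(38, 151), 141) = Add(5738, 141) = 5879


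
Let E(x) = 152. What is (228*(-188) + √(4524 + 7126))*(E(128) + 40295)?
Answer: -1733720208 + 202235*√466 ≈ -1.7294e+9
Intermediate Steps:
(228*(-188) + √(4524 + 7126))*(E(128) + 40295) = (228*(-188) + √(4524 + 7126))*(152 + 40295) = (-42864 + √11650)*40447 = (-42864 + 5*√466)*40447 = -1733720208 + 202235*√466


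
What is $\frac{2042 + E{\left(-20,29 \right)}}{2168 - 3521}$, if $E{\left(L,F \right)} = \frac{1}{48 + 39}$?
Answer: $- \frac{177655}{117711} \approx -1.5092$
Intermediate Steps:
$E{\left(L,F \right)} = \frac{1}{87}$
$\frac{2042 + E{\left(-20,29 \right)}}{2168 - 3521} = \frac{2042 + \frac{1}{87}}{2168 - 3521} = \frac{177655}{87 \left(-1353\right)} = \frac{177655}{87} \left(- \frac{1}{1353}\right) = - \frac{177655}{117711}$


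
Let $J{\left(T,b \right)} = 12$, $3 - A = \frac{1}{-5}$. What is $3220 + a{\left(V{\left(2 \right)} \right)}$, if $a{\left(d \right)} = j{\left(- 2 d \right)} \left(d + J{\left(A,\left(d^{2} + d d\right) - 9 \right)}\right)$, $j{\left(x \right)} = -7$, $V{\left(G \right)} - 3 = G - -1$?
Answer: $3094$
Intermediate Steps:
$V{\left(G \right)} = 4 + G$ ($V{\left(G \right)} = 3 + \left(G - -1\right) = 3 + \left(G + 1\right) = 3 + \left(1 + G\right) = 4 + G$)
$A = \frac{16}{5}$ ($A = 3 - \frac{1}{-5} = 3 - - \frac{1}{5} = 3 + \frac{1}{5} = \frac{16}{5} \approx 3.2$)
$a{\left(d \right)} = -84 - 7 d$ ($a{\left(d \right)} = - 7 \left(d + 12\right) = - 7 \left(12 + d\right) = -84 - 7 d$)
$3220 + a{\left(V{\left(2 \right)} \right)} = 3220 - \left(84 + 7 \left(4 + 2\right)\right) = 3220 - 126 = 3094$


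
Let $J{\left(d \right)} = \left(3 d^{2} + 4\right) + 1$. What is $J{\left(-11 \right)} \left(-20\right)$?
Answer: $-7360$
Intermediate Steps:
$J{\left(d \right)} = 5 + 3 d^{2}$ ($J{\left(d \right)} = \left(4 + 3 d^{2}\right) + 1 = 5 + 3 d^{2}$)
$J{\left(-11 \right)} \left(-20\right) = \left(5 + 3 \left(-11\right)^{2}\right) \left(-20\right) = \left(5 + 3 \cdot 121\right) \left(-20\right) = \left(5 + 363\right) \left(-20\right) = 368 \left(-20\right) = -7360$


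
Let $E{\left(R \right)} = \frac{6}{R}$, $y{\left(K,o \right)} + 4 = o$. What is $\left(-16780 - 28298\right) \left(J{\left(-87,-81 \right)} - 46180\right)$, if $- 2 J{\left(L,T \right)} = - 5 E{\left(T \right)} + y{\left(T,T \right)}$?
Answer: $\frac{18718151155}{9} \approx 2.0798 \cdot 10^{9}$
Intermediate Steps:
$y{\left(K,o \right)} = -4 + o$
$J{\left(L,T \right)} = 2 + \frac{15}{T} - \frac{T}{2}$ ($J{\left(L,T \right)} = - \frac{- 5 \frac{6}{T} + \left(-4 + T\right)}{2} = - \frac{- \frac{30}{T} + \left(-4 + T\right)}{2} = - \frac{-4 + T - \frac{30}{T}}{2} = 2 + \frac{15}{T} - \frac{T}{2}$)
$\left(-16780 - 28298\right) \left(J{\left(-87,-81 \right)} - 46180\right) = \left(-16780 - 28298\right) \left(\left(2 + \frac{15}{-81} - - \frac{81}{2}\right) - 46180\right) = - 45078 \left(\left(2 + 15 \left(- \frac{1}{81}\right) + \frac{81}{2}\right) - 46180\right) = - 45078 \left(\left(2 - \frac{5}{27} + \frac{81}{2}\right) - 46180\right) = - 45078 \left(\frac{2285}{54} - 46180\right) = \left(-45078\right) \left(- \frac{2491435}{54}\right) = \frac{18718151155}{9}$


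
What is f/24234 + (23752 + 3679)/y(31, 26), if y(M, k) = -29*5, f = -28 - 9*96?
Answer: -332446097/1756965 ≈ -189.22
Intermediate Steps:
f = -892 (f = -28 - 864 = -892)
y(M, k) = -145
f/24234 + (23752 + 3679)/y(31, 26) = -892/24234 + (23752 + 3679)/(-145) = -892*1/24234 + 27431*(-1/145) = -446/12117 - 27431/145 = -332446097/1756965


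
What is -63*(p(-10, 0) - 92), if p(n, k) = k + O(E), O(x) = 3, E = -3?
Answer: 5607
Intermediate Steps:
p(n, k) = 3 + k (p(n, k) = k + 3 = 3 + k)
-63*(p(-10, 0) - 92) = -63*((3 + 0) - 92) = -63*(3 - 92) = -63*(-89) = 5607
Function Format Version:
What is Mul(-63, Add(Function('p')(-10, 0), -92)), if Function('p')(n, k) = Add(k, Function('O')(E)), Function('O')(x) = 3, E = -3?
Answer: 5607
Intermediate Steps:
Function('p')(n, k) = Add(3, k) (Function('p')(n, k) = Add(k, 3) = Add(3, k))
Mul(-63, Add(Function('p')(-10, 0), -92)) = Mul(-63, Add(Add(3, 0), -92)) = Mul(-63, Add(3, -92)) = Mul(-63, -89) = 5607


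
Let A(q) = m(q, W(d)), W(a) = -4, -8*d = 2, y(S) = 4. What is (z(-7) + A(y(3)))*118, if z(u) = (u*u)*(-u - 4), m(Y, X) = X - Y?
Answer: 16402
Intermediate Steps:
d = -¼ (d = -⅛*2 = -¼ ≈ -0.25000)
A(q) = -4 - q
z(u) = u²*(-4 - u)
(z(-7) + A(y(3)))*118 = ((-7)²*(-4 - 1*(-7)) + (-4 - 1*4))*118 = (49*(-4 + 7) + (-4 - 4))*118 = (49*3 - 8)*118 = (147 - 8)*118 = 139*118 = 16402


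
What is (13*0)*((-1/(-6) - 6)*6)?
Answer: 0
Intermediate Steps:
(13*0)*((-1/(-6) - 6)*6) = 0*((-1*(-1/6) - 6)*6) = 0*((1/6 - 6)*6) = 0*(-35/6*6) = 0*(-35) = 0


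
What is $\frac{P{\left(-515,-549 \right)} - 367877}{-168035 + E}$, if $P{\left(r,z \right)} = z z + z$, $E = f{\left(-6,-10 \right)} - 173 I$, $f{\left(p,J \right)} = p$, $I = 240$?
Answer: $\frac{67025}{209561} \approx 0.31984$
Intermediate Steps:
$E = -41526$ ($E = -6 - 41520 = -41526$)
$P{\left(r,z \right)} = z + z^{2}$ ($P{\left(r,z \right)} = z^{2} + z = z + z^{2}$)
$\frac{P{\left(-515,-549 \right)} - 367877}{-168035 + E} = \frac{- 549 \left(1 - 549\right) - 367877}{-168035 - 41526} = \frac{\left(-549\right) \left(-548\right) - 367877}{-209561} = \left(300852 - 367877\right) \left(- \frac{1}{209561}\right) = \left(-67025\right) \left(- \frac{1}{209561}\right) = \frac{67025}{209561}$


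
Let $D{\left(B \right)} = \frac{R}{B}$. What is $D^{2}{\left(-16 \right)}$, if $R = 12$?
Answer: $\frac{9}{16} \approx 0.5625$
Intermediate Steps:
$D{\left(B \right)} = \frac{12}{B}$
$D^{2}{\left(-16 \right)} = \left(\frac{12}{-16}\right)^{2} = \left(12 \left(- \frac{1}{16}\right)\right)^{2} = \left(- \frac{3}{4}\right)^{2} = \frac{9}{16}$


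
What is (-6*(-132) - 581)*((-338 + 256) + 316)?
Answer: 49374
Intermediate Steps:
(-6*(-132) - 581)*((-338 + 256) + 316) = (792 - 581)*(-82 + 316) = 211*234 = 49374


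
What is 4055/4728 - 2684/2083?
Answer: -4243387/9848424 ≈ -0.43087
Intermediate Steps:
4055/4728 - 2684/2083 = -4243387/9848424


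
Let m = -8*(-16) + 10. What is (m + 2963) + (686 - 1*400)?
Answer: 3387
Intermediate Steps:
m = 138 (m = 128 + 10 = 138)
(m + 2963) + (686 - 1*400) = (138 + 2963) + (686 - 1*400) = 3101 + (686 - 400) = 3101 + 286 = 3387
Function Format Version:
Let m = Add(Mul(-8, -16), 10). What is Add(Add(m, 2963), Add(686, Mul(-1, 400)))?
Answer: 3387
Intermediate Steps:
m = 138 (m = Add(128, 10) = 138)
Add(Add(m, 2963), Add(686, Mul(-1, 400))) = Add(Add(138, 2963), Add(686, Mul(-1, 400))) = Add(3101, Add(686, -400)) = Add(3101, 286) = 3387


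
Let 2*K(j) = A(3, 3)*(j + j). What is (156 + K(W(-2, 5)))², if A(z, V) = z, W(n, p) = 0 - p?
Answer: 19881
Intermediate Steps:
W(n, p) = -p
K(j) = 3*j (K(j) = (3*(j + j))/2 = (3*(2*j))/2 = (6*j)/2 = 3*j)
(156 + K(W(-2, 5)))² = (156 + 3*(-1*5))² = (156 + 3*(-5))² = (156 - 15)² = 141² = 19881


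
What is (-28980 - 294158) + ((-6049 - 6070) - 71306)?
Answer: -406563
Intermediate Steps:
(-28980 - 294158) + ((-6049 - 6070) - 71306) = -323138 + (-12119 - 71306) = -323138 - 83425 = -406563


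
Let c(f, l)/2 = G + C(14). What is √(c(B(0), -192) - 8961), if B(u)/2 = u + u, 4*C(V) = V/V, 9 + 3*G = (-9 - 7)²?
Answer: 5*I*√12666/6 ≈ 93.786*I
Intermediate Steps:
G = 247/3 (G = -3 + (-9 - 7)²/3 = -3 + (⅓)*(-16)² = -3 + (⅓)*256 = -3 + 256/3 = 247/3 ≈ 82.333)
C(V) = ¼ (C(V) = (V/V)/4 = (¼)*1 = ¼)
B(u) = 4*u (B(u) = 2*(u + u) = 2*(2*u) = 4*u)
c(f, l) = 991/6 (c(f, l) = 2*(247/3 + ¼) = 2*(991/12) = 991/6)
√(c(B(0), -192) - 8961) = √(991/6 - 8961) = √(-52775/6) = 5*I*√12666/6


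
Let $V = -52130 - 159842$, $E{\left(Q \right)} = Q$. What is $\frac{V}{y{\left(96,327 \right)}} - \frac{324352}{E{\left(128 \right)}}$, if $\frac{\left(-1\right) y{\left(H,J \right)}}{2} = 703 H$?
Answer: $- \frac{85454303}{33744} \approx -2532.4$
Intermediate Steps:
$y{\left(H,J \right)} = - 1406 H$ ($y{\left(H,J \right)} = - 2 \cdot 703 H = - 1406 H$)
$V = -211972$ ($V = -52130 - 159842 = -211972$)
$\frac{V}{y{\left(96,327 \right)}} - \frac{324352}{E{\left(128 \right)}} = - \frac{211972}{\left(-1406\right) 96} - \frac{324352}{128} = - \frac{211972}{-134976} - 2534 = \left(-211972\right) \left(- \frac{1}{134976}\right) - 2534 = \frac{52993}{33744} - 2534 = - \frac{85454303}{33744}$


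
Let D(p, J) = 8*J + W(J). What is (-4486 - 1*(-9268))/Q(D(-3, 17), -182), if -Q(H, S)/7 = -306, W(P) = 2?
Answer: 797/357 ≈ 2.2325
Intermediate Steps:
D(p, J) = 2 + 8*J (D(p, J) = 8*J + 2 = 2 + 8*J)
Q(H, S) = 2142 (Q(H, S) = -7*(-306) = 2142)
(-4486 - 1*(-9268))/Q(D(-3, 17), -182) = (-4486 - 1*(-9268))/2142 = (-4486 + 9268)*(1/2142) = 4782*(1/2142) = 797/357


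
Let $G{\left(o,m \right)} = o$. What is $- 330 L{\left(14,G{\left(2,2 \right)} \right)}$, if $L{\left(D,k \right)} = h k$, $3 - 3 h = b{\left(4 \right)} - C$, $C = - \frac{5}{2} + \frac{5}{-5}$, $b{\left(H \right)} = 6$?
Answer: $1430$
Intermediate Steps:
$C = - \frac{7}{2}$ ($C = \left(-5\right) \frac{1}{2} + 5 \left(- \frac{1}{5}\right) = - \frac{5}{2} - 1 = - \frac{7}{2} \approx -3.5$)
$h = - \frac{13}{6}$ ($h = 1 - \frac{6 - - \frac{7}{2}}{3} = 1 - \frac{6 + \frac{7}{2}}{3} = 1 - \frac{19}{6} = - \frac{13}{6} \approx -2.1667$)
$L{\left(D,k \right)} = - \frac{13 k}{6}$
$- 330 L{\left(14,G{\left(2,2 \right)} \right)} = - 330 \left(\left(- \frac{13}{6}\right) 2\right) = \left(-330\right) \left(- \frac{13}{3}\right) = 1430$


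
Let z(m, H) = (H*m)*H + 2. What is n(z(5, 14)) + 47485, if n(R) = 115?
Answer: 47600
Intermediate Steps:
z(m, H) = 2 + m*H**2 (z(m, H) = m*H**2 + 2 = 2 + m*H**2)
n(z(5, 14)) + 47485 = 115 + 47485 = 47600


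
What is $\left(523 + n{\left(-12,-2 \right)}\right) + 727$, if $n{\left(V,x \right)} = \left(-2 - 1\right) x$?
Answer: $1256$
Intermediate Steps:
$n{\left(V,x \right)} = - 3 x$
$\left(523 + n{\left(-12,-2 \right)}\right) + 727 = \left(523 - -6\right) + 727 = \left(523 + 6\right) + 727 = 529 + 727 = 1256$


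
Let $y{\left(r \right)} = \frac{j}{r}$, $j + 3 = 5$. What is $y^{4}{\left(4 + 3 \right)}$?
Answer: $\frac{16}{2401} \approx 0.0066639$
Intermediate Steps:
$j = 2$ ($j = -3 + 5 = 2$)
$y{\left(r \right)} = \frac{2}{r}$
$y^{4}{\left(4 + 3 \right)} = \left(\frac{2}{4 + 3}\right)^{4} = \left(\frac{2}{7}\right)^{4} = \frac{16}{2401}$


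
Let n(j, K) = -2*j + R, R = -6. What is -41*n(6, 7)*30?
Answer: 22140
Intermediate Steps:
n(j, K) = -6 - 2*j (n(j, K) = -2*j - 6 = -6 - 2*j)
-41*n(6, 7)*30 = -41*(-6 - 2*6)*30 = -41*(-6 - 12)*30 = -41*(-18)*30 = 738*30 = 22140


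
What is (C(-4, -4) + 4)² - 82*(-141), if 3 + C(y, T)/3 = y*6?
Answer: 17491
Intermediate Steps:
C(y, T) = -9 + 18*y (C(y, T) = -9 + 3*(y*6) = -9 + 3*(6*y) = -9 + 18*y)
(C(-4, -4) + 4)² - 82*(-141) = ((-9 + 18*(-4)) + 4)² - 82*(-141) = ((-9 - 72) + 4)² + 11562 = (-81 + 4)² + 11562 = (-77)² + 11562 = 5929 + 11562 = 17491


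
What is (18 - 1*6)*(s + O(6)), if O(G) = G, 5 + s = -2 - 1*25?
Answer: -312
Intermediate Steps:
s = -32 (s = -5 + (-2 - 1*25) = -5 + (-2 - 25) = -5 - 27 = -32)
(18 - 1*6)*(s + O(6)) = (18 - 1*6)*(-32 + 6) = (18 - 6)*(-26) = 12*(-26) = -312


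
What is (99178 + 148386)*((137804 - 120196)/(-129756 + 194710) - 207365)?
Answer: -1667240627892764/32477 ≈ -5.1336e+10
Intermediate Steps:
(99178 + 148386)*((137804 - 120196)/(-129756 + 194710) - 207365) = 247564*(17608/64954 - 207365) = 247564*(17608*(1/64954) - 207365) = 247564*(8804/32477 - 207365) = 247564*(-6734584301/32477) = -1667240627892764/32477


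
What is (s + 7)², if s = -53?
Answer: 2116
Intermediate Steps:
(s + 7)² = (-53 + 7)² = (-46)² = 2116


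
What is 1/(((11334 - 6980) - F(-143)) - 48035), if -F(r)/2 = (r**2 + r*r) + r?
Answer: 1/37829 ≈ 2.6435e-5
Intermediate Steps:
F(r) = -4*r**2 - 2*r (F(r) = -2*((r**2 + r*r) + r) = -2*((r**2 + r**2) + r) = -2*(2*r**2 + r) = -2*(r + 2*r**2) = -4*r**2 - 2*r)
1/(((11334 - 6980) - F(-143)) - 48035) = 1/(((11334 - 6980) - (-2)*(-143)*(1 + 2*(-143))) - 48035) = 1/((4354 - (-2)*(-143)*(1 - 286)) - 48035) = 1/((4354 - (-2)*(-143)*(-285)) - 48035) = 1/((4354 - 1*(-81510)) - 48035) = 1/((4354 + 81510) - 48035) = 1/(85864 - 48035) = 1/37829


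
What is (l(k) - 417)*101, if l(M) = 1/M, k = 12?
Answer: -505303/12 ≈ -42109.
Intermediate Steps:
l(M) = 1/M
(l(k) - 417)*101 = (1/12 - 417)*101 = -5003/12*101 = -505303/12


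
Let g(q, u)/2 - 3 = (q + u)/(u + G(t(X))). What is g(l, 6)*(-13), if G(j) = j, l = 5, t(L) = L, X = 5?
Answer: -104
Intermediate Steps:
g(q, u) = 6 + 2*(q + u)/(5 + u) (g(q, u) = 6 + 2*((q + u)/(u + 5)) = 6 + 2*((q + u)/(5 + u)) = 6 + 2*(q + u)/(5 + u))
g(l, 6)*(-13) = (2*(15 + 5 + 4*6)/(5 + 6))*(-13) = (2*(15 + 5 + 24)/11)*(-13) = (2*(1/11)*44)*(-13) = 8*(-13) = -104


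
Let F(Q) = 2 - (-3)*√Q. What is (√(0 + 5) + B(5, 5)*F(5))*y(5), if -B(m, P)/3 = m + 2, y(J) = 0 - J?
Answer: 210 + 310*√5 ≈ 903.18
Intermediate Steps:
y(J) = -J
F(Q) = 2 + 3*√Q
B(m, P) = -6 - 3*m (B(m, P) = -3*(m + 2) = -3*(2 + m) = -6 - 3*m)
(√(0 + 5) + B(5, 5)*F(5))*y(5) = (√(0 + 5) + (-6 - 3*5)*(2 + 3*√5))*(-1*5) = (√5 + (-6 - 15)*(2 + 3*√5))*(-5) = (√5 - 21*(2 + 3*√5))*(-5) = (√5 + (-42 - 63*√5))*(-5) = (-42 - 62*√5)*(-5) = 210 + 310*√5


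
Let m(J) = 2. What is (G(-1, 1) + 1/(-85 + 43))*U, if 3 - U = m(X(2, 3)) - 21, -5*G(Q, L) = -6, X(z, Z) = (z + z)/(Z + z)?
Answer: 2717/105 ≈ 25.876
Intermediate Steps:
X(z, Z) = 2*z/(Z + z) (X(z, Z) = (2*z)/(Z + z) = 2*z/(Z + z))
G(Q, L) = 6/5 (G(Q, L) = -⅕*(-6) = 6/5)
U = 22 (U = 3 - (2 - 21) = 3 - 1*(-19) = 3 + 19 = 22)
(G(-1, 1) + 1/(-85 + 43))*U = (6/5 + 1/(-85 + 43))*22 = (6/5 + 1/(-42))*22 = (6/5 - 1/42)*22 = (247/210)*22 = 2717/105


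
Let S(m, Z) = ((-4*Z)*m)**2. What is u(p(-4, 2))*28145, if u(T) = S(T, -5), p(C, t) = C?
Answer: 180128000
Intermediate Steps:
S(m, Z) = 16*Z**2*m**2 (S(m, Z) = (-4*Z*m)**2 = 16*Z**2*m**2)
u(T) = 400*T**2 (u(T) = 16*(-5)**2*T**2 = 16*25*T**2 = 400*T**2)
u(p(-4, 2))*28145 = (400*(-4)**2)*28145 = (400*16)*28145 = 6400*28145 = 180128000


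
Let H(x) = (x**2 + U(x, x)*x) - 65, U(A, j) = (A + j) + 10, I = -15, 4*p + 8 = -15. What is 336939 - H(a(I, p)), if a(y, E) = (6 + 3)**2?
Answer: 316511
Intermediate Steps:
p = -23/4 (p = -2 + (1/4)*(-15) = -2 - 15/4 = -23/4 ≈ -5.7500)
a(y, E) = 81 (a(y, E) = 9**2 = 81)
U(A, j) = 10 + A + j
H(x) = -65 + x**2 + x*(10 + 2*x) (H(x) = (x**2 + (10 + x + x)*x) - 65 = (x**2 + (10 + 2*x)*x) - 65 = (x**2 + x*(10 + 2*x)) - 65 = -65 + x**2 + x*(10 + 2*x))
336939 - H(a(I, p)) = 336939 - (-65 + 3*81**2 + 10*81) = 336939 - (-65 + 3*6561 + 810) = 336939 - (-65 + 19683 + 810) = 336939 - 1*20428 = 336939 - 20428 = 316511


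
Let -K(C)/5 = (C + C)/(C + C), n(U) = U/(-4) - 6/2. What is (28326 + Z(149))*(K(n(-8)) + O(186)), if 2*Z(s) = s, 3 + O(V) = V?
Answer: 5055289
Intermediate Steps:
O(V) = -3 + V
Z(s) = s/2
n(U) = -3 - U/4 (n(U) = U*(-¼) - 6*½ = -U/4 - 3 = -3 - U/4)
K(C) = -5 (K(C) = -5*(C + C)/(C + C) = -5*2*C/(2*C) = -5*2*C*1/(2*C) = -5*1 = -5)
(28326 + Z(149))*(K(n(-8)) + O(186)) = (28326 + (½)*149)*(-5 + (-3 + 186)) = (28326 + 149/2)*(-5 + 183) = (56801/2)*178 = 5055289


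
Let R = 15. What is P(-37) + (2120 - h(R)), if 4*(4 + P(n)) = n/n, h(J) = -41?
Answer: 8629/4 ≈ 2157.3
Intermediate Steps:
P(n) = -15/4 (P(n) = -4 + (n/n)/4 = -4 + (¼)*1 = -4 + ¼ = -15/4)
P(-37) + (2120 - h(R)) = -15/4 + (2120 - 1*(-41)) = -15/4 + (2120 + 41) = -15/4 + 2161 = 8629/4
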